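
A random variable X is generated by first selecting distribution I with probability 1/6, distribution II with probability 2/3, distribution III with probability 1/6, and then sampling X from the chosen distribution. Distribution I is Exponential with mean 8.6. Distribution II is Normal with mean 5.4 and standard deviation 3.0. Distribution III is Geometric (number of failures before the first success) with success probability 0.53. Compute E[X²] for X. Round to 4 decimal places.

50.5033

For each component E[X²] = Var + (mean)², giving I: 147.92; II: 38.16; III: 2.45959.
Overall E[X²] = 0.166667·147.92 + 0.666667·38.16 + 0.166667·2.45959 = 50.5033.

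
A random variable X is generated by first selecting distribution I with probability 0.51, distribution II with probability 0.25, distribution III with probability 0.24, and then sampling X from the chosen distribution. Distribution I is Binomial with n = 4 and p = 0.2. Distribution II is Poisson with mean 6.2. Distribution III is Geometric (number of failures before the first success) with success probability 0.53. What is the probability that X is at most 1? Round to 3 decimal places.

Conditional on each component, P(X ≤ 1): I: 0.8192; II: 0.0146119; III: 0.7791.
By total probability, P(X ≤ 1) = 0.51·0.8192 + 0.25·0.0146119 + 0.24·0.7791 = 0.608429.

0.608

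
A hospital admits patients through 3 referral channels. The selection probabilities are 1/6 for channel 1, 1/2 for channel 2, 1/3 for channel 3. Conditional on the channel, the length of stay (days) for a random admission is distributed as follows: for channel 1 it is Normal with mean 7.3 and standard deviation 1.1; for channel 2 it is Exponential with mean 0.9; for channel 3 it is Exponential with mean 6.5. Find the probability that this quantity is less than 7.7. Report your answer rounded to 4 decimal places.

Conditional on each channel, P(X < 7.7): 1: 0.641935; 2: 0.999808; 3: 0.694136.
By total probability, P(X < 7.7) = 0.166667·0.641935 + 0.5·0.999808 + 0.333333·0.694136 = 0.838272.

0.8383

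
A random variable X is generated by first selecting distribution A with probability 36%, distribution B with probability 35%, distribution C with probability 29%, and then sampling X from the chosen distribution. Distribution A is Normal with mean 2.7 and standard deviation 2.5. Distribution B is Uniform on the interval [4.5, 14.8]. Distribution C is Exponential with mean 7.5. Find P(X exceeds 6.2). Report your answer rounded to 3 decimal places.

Conditional on each component, P(X > 6.2): A: 0.0807567; B: 0.834951; C: 0.437505.
By total probability, P(X > 6.2) = 0.36·0.0807567 + 0.35·0.834951 + 0.29·0.437505 = 0.448182.

0.448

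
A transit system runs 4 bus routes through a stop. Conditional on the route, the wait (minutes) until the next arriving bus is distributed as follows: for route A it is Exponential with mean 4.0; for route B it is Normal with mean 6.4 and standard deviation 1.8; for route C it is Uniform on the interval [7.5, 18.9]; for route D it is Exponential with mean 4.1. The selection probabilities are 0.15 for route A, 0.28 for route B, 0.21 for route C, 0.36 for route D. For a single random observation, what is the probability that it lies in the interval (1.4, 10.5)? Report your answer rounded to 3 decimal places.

0.654

Conditional on each route, P(1.4 < X < 10.5): A: 0.632248; B: 0.985893; C: 0.263158; D: 0.6335.
By total probability, P(1.4 < X < 10.5) = 0.15·0.632248 + 0.28·0.985893 + 0.21·0.263158 + 0.36·0.6335 = 0.654211.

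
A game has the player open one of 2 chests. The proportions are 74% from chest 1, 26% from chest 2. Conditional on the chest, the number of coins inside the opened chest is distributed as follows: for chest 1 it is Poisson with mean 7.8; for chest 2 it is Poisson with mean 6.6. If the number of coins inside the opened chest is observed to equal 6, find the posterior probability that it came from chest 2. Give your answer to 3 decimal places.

Likelihoods P(X=6 | ·): 1: 0.128156; 2: 0.156166.
Posterior ∝ prior × likelihood. Numerator for 2: 0.26·0.156166 = 0.0406033.
Normalizing constant: 0.74·0.128156 + 0.26·0.156166 = 0.135439.
P(2 | observation) = 0.0406033 / 0.135439 = 0.299791.

0.300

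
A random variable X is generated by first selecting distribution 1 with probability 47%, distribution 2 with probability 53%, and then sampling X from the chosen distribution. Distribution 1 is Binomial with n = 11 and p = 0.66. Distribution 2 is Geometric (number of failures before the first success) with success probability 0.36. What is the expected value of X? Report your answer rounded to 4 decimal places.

4.3544

Component means — 1: 7.26; 2: 1.77778.
E[X] = 0.47·7.26 + 0.53·1.77778 = 4.35442.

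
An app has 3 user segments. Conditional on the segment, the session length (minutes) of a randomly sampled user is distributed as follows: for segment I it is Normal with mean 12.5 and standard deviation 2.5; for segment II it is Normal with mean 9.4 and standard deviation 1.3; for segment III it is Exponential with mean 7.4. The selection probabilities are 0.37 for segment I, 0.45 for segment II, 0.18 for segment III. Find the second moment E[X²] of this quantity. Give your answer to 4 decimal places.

For each component E[X²] = Var + (mean)², giving I: 162.5; II: 90.05; III: 109.52.
Overall E[X²] = 0.37·162.5 + 0.45·90.05 + 0.18·109.52 = 120.361.

120.3611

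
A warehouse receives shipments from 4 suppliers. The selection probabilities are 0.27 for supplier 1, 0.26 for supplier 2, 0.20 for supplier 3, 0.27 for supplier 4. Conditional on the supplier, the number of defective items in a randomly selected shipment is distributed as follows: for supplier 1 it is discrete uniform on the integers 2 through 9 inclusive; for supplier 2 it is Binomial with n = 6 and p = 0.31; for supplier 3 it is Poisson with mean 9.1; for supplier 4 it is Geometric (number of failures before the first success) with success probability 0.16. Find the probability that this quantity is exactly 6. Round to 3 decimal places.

0.067

Conditional on each supplier, P(X = 6): 1: 0.125; 2: 0.000887504; 3: 0.0880716; 4: 0.0562077.
By total probability, P(X = 6) = 0.27·0.125 + 0.26·0.000887504 + 0.2·0.0880716 + 0.27·0.0562077 = 0.0667712.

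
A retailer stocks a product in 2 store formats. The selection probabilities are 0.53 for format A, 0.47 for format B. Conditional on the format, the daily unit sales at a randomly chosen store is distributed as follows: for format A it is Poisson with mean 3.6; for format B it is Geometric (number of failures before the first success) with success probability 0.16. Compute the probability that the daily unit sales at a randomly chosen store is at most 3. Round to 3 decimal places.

0.509

Conditional on each format, P(X ≤ 3): A: 0.515216; B: 0.502129.
By total probability, P(X ≤ 3) = 0.53·0.515216 + 0.47·0.502129 = 0.509065.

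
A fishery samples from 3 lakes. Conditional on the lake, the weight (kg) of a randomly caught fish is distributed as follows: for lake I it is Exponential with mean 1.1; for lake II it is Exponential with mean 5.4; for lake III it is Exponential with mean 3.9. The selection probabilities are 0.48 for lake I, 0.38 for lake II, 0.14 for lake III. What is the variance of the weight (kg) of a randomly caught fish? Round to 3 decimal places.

17.810

Per component, I: μ=1.1, E[X²]=2.42; II: μ=5.4, E[X²]=58.32; III: μ=3.9, E[X²]=30.42.
E[X] = 0.48·1.1 + 0.38·5.4 + 0.14·3.9 = 3.126.
E[X²] = 0.48·2.42 + 0.38·58.32 + 0.14·30.42 = 27.582.
Var(X) = E[X²] − (E[X])² = 27.582 − 9.77188 = 17.8101.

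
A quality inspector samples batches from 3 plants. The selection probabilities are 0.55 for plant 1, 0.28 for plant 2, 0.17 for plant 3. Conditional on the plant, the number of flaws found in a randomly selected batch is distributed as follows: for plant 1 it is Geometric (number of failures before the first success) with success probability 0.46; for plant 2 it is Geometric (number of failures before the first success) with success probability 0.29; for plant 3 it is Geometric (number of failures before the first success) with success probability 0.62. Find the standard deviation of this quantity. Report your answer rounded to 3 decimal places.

Per component, 1: μ=1.17391, E[X²]=3.93006; 2: μ=2.44828, E[X²]=14.4364; 3: μ=0.612903, E[X²]=1.3642.
E[X] = 0.55·1.17391 + 0.28·2.44828 + 0.17·0.612903 = 1.43536.
E[X²] = 0.55·3.93006 + 0.28·14.4364 + 0.17·1.3642 = 6.43563.
Var(X) = E[X²] − (E[X])² = 6.43563 − 2.06027 = 4.37537.
SD(X) = √4.37537 = 2.09174.

2.092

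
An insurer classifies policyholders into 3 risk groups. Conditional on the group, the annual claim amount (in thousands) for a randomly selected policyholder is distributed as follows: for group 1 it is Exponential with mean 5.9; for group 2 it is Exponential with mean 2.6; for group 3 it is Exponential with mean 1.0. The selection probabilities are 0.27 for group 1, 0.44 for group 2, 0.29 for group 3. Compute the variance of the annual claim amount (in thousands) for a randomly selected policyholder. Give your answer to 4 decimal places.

Per component, 1: μ=5.9, E[X²]=69.62; 2: μ=2.6, E[X²]=13.52; 3: μ=1, E[X²]=2.
E[X] = 0.27·5.9 + 0.44·2.6 + 0.29·1 = 3.027.
E[X²] = 0.27·69.62 + 0.44·13.52 + 0.29·2 = 25.3262.
Var(X) = E[X²] − (E[X])² = 25.3262 − 9.16273 = 16.1635.

16.1635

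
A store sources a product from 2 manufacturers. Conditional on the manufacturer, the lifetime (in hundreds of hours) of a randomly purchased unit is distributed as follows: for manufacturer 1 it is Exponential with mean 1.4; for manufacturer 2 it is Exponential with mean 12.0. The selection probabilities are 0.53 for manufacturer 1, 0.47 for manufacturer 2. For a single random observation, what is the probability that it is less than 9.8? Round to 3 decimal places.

0.792

Conditional on each manufacturer, P(X < 9.8): 1: 0.999088; 2: 0.558098.
By total probability, P(X < 9.8) = 0.53·0.999088 + 0.47·0.558098 = 0.791823.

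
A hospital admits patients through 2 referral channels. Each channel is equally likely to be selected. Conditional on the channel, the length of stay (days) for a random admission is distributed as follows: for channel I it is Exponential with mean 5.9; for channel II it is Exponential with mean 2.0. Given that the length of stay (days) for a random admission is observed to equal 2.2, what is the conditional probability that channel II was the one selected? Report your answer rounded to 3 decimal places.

0.588

Likelihoods f(2.2 | ·): I: 0.116737; II: 0.166436.
Posterior ∝ prior × likelihood. Numerator for II: 0.5·0.166436 = 0.0832178.
Normalizing constant: 0.5·0.116737 + 0.5·0.166436 = 0.141586.
P(II | observation) = 0.0832178 / 0.141586 = 0.587754.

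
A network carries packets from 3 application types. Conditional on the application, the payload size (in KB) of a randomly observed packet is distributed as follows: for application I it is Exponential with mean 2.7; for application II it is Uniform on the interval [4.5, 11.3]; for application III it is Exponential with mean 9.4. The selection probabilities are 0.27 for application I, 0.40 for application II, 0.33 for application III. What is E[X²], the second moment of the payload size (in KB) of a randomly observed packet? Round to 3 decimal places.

For each component E[X²] = Var + (mean)², giving I: 14.58; II: 66.2633; III: 176.72.
Overall E[X²] = 0.27·14.58 + 0.4·66.2633 + 0.33·176.72 = 88.7595.

88.760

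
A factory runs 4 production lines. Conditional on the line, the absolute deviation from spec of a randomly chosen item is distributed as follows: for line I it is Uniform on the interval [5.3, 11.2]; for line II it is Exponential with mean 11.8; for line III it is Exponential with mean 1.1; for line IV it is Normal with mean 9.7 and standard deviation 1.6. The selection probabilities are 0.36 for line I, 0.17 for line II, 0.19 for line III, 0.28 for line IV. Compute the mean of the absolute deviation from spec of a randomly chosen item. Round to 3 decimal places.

Component means — I: 8.25; II: 11.8; III: 1.1; IV: 9.7.
E[X] = 0.36·8.25 + 0.17·11.8 + 0.19·1.1 + 0.28·9.7 = 7.901.

7.901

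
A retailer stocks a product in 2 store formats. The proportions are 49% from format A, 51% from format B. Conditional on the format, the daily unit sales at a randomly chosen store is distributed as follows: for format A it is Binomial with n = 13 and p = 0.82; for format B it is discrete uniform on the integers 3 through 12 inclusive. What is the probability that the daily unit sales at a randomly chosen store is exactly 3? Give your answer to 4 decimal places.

0.0510

Conditional on each format, P(X = 3): A: 5.63031e-06; B: 0.1.
By total probability, P(X = 3) = 0.49·5.63031e-06 + 0.51·0.1 = 0.0510028.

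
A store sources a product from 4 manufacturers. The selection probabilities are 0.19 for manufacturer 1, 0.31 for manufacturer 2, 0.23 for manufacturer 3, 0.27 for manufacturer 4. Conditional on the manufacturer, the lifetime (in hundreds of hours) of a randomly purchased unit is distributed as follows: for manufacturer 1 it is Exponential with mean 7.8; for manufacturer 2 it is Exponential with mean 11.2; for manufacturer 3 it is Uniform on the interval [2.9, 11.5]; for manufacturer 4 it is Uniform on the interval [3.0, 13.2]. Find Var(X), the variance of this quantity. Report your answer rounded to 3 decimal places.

56.901

Per component, 1: μ=7.8, E[X²]=121.68; 2: μ=11.2, E[X²]=250.88; 3: μ=7.2, E[X²]=58.0033; 4: μ=8.1, E[X²]=74.28.
E[X] = 0.19·7.8 + 0.31·11.2 + 0.23·7.2 + 0.27·8.1 = 8.797.
E[X²] = 0.19·121.68 + 0.31·250.88 + 0.23·58.0033 + 0.27·74.28 = 134.288.
Var(X) = E[X²] − (E[X])² = 134.288 − 77.3872 = 56.9012.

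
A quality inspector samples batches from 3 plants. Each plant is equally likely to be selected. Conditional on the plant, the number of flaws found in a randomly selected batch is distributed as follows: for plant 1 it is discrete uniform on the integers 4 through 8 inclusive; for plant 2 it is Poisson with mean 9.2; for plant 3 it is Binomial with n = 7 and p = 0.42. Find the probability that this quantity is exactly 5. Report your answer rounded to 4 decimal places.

Conditional on each plant, P(X = 5): 1: 0.2; 2: 0.0554943; 3: 0.0923255.
By total probability, P(X = 5) = 0.333333·0.2 + 0.333333·0.0554943 + 0.333333·0.0923255 = 0.11594.

0.1159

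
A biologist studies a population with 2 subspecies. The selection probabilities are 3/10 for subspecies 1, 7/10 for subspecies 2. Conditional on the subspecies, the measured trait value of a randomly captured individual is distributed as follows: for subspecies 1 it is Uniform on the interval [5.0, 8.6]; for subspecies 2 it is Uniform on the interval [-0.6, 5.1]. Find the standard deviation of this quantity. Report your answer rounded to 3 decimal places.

Per component, 1: μ=6.8, E[X²]=47.32; 2: μ=2.25, E[X²]=7.77.
E[X] = 0.3·6.8 + 0.7·2.25 = 3.615.
E[X²] = 0.3·47.32 + 0.7·7.77 = 19.635.
Var(X) = E[X²] − (E[X])² = 19.635 − 13.0682 = 6.56677.
SD(X) = √6.56677 = 2.56257.

2.563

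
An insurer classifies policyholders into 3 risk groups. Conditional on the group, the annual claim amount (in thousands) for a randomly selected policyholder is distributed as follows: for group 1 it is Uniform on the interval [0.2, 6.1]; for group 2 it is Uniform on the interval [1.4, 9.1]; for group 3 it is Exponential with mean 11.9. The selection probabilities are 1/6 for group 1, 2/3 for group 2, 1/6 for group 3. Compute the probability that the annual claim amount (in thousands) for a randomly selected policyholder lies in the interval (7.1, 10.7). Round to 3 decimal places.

0.197

Conditional on each group, P(7.1 < X < 10.7): 1: 0; 2: 0.25974; 3: 0.143748.
By total probability, P(7.1 < X < 10.7) = 0.166667·0 + 0.666667·0.25974 + 0.166667·0.143748 = 0.197118.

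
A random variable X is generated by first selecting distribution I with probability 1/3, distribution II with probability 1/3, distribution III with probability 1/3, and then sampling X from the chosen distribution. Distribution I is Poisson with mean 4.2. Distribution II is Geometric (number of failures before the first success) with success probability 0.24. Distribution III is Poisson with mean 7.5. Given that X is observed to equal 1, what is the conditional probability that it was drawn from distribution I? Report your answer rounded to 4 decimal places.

Likelihoods P(X=1 | ·): I: 0.0629814; II: 0.1824; III: 0.00414813.
Posterior ∝ prior × likelihood. Numerator for I: 0.333333·0.0629814 = 0.0209938.
Normalizing constant: 0.333333·0.0629814 + 0.333333·0.1824 + 0.333333·0.00414813 = 0.0831765.
P(I | observation) = 0.0209938 / 0.0831765 = 0.252401.

0.2524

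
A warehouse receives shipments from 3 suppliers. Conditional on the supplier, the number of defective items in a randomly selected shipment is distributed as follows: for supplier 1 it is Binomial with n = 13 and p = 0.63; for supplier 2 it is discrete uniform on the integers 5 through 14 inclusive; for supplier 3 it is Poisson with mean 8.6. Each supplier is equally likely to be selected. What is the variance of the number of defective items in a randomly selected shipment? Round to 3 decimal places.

Per component, 1: μ=8.19, E[X²]=70.1064; 2: μ=9.5, E[X²]=98.5; 3: μ=8.6, E[X²]=82.56.
E[X] = 0.333333·8.19 + 0.333333·9.5 + 0.333333·8.6 = 8.76333.
E[X²] = 0.333333·70.1064 + 0.333333·98.5 + 0.333333·82.56 = 83.7221.
Var(X) = E[X²] − (E[X])² = 83.7221 − 76.796 = 6.92612.

6.926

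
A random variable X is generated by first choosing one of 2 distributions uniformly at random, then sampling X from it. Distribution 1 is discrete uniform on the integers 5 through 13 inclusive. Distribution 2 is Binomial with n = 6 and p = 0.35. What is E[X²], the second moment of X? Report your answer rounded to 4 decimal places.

46.7208

For each component E[X²] = Var + (mean)², giving 1: 87.6667; 2: 5.775.
Overall E[X²] = 0.5·87.6667 + 0.5·5.775 = 46.7208.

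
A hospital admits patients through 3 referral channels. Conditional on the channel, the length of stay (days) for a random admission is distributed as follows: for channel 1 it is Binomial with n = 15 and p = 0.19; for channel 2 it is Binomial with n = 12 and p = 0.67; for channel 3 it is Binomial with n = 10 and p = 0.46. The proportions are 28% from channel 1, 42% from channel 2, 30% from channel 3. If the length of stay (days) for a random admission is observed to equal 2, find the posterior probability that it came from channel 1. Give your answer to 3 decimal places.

Likelihoods P(X=2 | ·): 1: 0.244907; 2: 0.000453767; 3: 0.0688459.
Posterior ∝ prior × likelihood. Numerator for 1: 0.28·0.244907 = 0.068574.
Normalizing constant: 0.28·0.244907 + 0.42·0.000453767 + 0.3·0.0688459 = 0.0894184.
P(1 | observation) = 0.068574 / 0.0894184 = 0.76689.

0.767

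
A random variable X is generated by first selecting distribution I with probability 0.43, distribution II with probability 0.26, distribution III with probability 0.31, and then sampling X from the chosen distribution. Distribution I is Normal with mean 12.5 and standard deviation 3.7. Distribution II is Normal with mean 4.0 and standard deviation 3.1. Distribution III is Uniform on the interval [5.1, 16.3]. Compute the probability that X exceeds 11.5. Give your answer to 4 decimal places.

0.3957

Conditional on each component, P(X > 11.5): I: 0.606524; II: 0.00777403; III: 0.428571.
By total probability, P(X > 11.5) = 0.43·0.606524 + 0.26·0.00777403 + 0.31·0.428571 = 0.395684.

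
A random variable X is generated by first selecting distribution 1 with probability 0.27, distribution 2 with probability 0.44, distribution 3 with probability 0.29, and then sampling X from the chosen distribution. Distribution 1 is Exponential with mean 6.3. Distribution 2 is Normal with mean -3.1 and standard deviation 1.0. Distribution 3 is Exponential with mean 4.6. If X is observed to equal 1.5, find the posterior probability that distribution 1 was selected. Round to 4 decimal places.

Likelihoods f(1.5 | ·): 1: 0.1251; 2: 1.01409e-05; 3: 0.156901.
Posterior ∝ prior × likelihood. Numerator for 1: 0.27·0.1251 = 0.0337769.
Normalizing constant: 0.27·0.1251 + 0.44·1.01409e-05 + 0.29·0.156901 = 0.0792825.
P(1 | observation) = 0.0337769 / 0.0792825 = 0.426032.

0.4260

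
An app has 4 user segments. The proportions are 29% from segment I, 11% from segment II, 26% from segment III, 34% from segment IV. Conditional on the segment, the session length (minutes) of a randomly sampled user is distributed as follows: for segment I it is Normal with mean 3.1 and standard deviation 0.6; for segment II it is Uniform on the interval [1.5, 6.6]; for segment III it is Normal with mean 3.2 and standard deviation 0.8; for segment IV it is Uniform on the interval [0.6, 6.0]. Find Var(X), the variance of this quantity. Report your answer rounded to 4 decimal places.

1.4115

Per component, I: μ=3.1, E[X²]=9.97; II: μ=4.05, E[X²]=18.57; III: μ=3.2, E[X²]=10.88; IV: μ=3.3, E[X²]=13.32.
E[X] = 0.29·3.1 + 0.11·4.05 + 0.26·3.2 + 0.34·3.3 = 3.2985.
E[X²] = 0.29·9.97 + 0.11·18.57 + 0.26·10.88 + 0.34·13.32 = 12.2916.
Var(X) = E[X²] − (E[X])² = 12.2916 − 10.8801 = 1.4115.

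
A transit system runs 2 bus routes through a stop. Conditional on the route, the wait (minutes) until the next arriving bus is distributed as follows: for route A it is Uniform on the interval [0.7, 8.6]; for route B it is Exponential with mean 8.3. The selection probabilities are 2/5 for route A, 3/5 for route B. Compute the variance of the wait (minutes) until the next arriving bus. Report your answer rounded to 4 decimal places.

46.6117

Per component, A: μ=4.65, E[X²]=26.8233; B: μ=8.3, E[X²]=137.78.
E[X] = 0.4·4.65 + 0.6·8.3 = 6.84.
E[X²] = 0.4·26.8233 + 0.6·137.78 = 93.3973.
Var(X) = E[X²] − (E[X])² = 93.3973 − 46.7856 = 46.6117.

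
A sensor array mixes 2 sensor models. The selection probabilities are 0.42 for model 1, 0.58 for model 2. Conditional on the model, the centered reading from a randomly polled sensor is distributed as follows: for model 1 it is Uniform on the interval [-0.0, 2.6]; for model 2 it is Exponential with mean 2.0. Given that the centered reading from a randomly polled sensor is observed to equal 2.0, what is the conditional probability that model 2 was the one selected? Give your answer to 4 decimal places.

Likelihoods f(2.0 | ·): 1: 0.384615; 2: 0.18394.
Posterior ∝ prior × likelihood. Numerator for 2: 0.58·0.18394 = 0.106685.
Normalizing constant: 0.42·0.384615 + 0.58·0.18394 = 0.268223.
P(2 | observation) = 0.106685 / 0.268223 = 0.397747.

0.3977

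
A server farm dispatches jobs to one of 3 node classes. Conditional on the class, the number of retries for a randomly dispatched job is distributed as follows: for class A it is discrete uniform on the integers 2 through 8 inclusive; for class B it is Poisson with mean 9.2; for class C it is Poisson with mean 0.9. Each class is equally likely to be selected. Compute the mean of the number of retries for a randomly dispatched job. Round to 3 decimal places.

Component means — A: 5; B: 9.2; C: 0.9.
E[X] = 0.333333·5 + 0.333333·9.2 + 0.333333·0.9 = 5.03333.

5.033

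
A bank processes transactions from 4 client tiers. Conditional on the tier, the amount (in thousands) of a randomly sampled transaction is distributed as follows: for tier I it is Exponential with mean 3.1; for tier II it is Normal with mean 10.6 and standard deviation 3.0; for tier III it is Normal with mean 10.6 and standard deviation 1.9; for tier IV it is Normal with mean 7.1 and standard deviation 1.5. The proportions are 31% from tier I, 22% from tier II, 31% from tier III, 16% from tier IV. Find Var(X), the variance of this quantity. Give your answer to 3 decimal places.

Per component, I: μ=3.1, E[X²]=19.22; II: μ=10.6, E[X²]=121.36; III: μ=10.6, E[X²]=115.97; IV: μ=7.1, E[X²]=52.66.
E[X] = 0.31·3.1 + 0.22·10.6 + 0.31·10.6 + 0.16·7.1 = 7.715.
E[X²] = 0.31·19.22 + 0.22·121.36 + 0.31·115.97 + 0.16·52.66 = 77.0337.
Var(X) = E[X²] − (E[X])² = 77.0337 − 59.5212 = 17.5125.

17.512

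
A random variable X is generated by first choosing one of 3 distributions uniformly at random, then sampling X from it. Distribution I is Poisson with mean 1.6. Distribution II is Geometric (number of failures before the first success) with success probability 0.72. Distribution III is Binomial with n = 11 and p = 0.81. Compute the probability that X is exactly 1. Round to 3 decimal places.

Conditional on each component, P(X = 1): I: 0.323034; II: 0.2016; III: 5.46278e-07.
By total probability, P(X = 1) = 0.333333·0.323034 + 0.333333·0.2016 + 0.333333·5.46278e-07 = 0.174878.

0.175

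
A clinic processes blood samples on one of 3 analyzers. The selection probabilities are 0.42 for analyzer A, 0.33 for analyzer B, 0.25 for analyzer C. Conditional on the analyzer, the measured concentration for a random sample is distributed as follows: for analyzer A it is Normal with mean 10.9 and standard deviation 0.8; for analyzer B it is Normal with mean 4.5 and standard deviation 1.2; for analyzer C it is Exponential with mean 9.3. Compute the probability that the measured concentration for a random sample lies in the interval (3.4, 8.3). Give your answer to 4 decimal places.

0.3417

Conditional on each analyzer, P(3.4 < X < 8.3): A: 0.000577025; B: 0.81957; C: 0.284145.
By total probability, P(3.4 < X < 8.3) = 0.42·0.000577025 + 0.33·0.81957 + 0.25·0.284145 = 0.341737.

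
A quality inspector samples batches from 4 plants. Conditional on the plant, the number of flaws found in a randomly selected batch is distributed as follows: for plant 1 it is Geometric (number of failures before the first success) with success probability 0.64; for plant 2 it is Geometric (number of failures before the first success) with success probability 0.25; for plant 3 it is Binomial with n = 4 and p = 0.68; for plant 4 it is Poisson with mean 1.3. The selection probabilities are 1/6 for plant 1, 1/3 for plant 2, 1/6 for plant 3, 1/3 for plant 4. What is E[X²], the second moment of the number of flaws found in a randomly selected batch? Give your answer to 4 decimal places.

For each component E[X²] = Var + (mean)², giving 1: 1.19531; 2: 21; 3: 8.2688; 4: 2.99.
Overall E[X²] = 0.166667·1.19531 + 0.333333·21 + 0.166667·8.2688 + 0.333333·2.99 = 9.57402.

9.5740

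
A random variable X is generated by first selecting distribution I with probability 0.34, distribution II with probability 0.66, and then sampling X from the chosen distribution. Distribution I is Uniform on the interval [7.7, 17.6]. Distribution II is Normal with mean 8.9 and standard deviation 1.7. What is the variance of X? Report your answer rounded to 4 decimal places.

Per component, I: μ=12.65, E[X²]=168.19; II: μ=8.9, E[X²]=82.1.
E[X] = 0.34·12.65 + 0.66·8.9 = 10.175.
E[X²] = 0.34·168.19 + 0.66·82.1 = 111.371.
Var(X) = E[X²] − (E[X])² = 111.371 − 103.531 = 7.83997.

7.8400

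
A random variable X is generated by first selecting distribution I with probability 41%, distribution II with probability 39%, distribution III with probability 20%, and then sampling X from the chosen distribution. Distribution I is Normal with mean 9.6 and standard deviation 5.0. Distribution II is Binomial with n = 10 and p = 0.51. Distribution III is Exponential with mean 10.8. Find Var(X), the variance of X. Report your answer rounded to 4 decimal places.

40.4429

Per component, I: μ=9.6, E[X²]=117.16; II: μ=5.1, E[X²]=28.509; III: μ=10.8, E[X²]=233.28.
E[X] = 0.41·9.6 + 0.39·5.1 + 0.2·10.8 = 8.085.
E[X²] = 0.41·117.16 + 0.39·28.509 + 0.2·233.28 = 105.81.
Var(X) = E[X²] − (E[X])² = 105.81 − 65.3672 = 40.4429.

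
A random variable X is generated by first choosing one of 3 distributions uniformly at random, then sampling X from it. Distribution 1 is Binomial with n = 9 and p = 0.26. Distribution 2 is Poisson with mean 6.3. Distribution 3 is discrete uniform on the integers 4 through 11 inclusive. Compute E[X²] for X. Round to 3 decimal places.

For each component E[X²] = Var + (mean)², giving 1: 7.2072; 2: 45.99; 3: 61.5.
Overall E[X²] = 0.333333·7.2072 + 0.333333·45.99 + 0.333333·61.5 = 38.2324.

38.232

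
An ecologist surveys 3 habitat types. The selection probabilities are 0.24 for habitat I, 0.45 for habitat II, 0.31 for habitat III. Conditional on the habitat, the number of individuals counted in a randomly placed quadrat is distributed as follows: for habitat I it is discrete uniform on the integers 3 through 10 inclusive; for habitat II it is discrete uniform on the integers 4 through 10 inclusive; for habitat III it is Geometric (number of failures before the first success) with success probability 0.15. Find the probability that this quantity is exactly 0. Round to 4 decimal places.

Conditional on each habitat, P(X = 0): I: 0; II: 0; III: 0.15.
By total probability, P(X = 0) = 0.24·0 + 0.45·0 + 0.31·0.15 = 0.0465.

0.0465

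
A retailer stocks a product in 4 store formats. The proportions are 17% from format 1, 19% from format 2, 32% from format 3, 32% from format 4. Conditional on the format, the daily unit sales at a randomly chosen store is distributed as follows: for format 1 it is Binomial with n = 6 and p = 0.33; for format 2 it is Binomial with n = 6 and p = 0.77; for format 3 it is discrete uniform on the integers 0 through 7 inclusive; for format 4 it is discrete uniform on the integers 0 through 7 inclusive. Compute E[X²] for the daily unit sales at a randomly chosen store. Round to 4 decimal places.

For each component E[X²] = Var + (mean)², giving 1: 5.247; 2: 22.407; 3: 17.5; 4: 17.5.
Overall E[X²] = 0.17·5.247 + 0.19·22.407 + 0.32·17.5 + 0.32·17.5 = 16.3493.

16.3493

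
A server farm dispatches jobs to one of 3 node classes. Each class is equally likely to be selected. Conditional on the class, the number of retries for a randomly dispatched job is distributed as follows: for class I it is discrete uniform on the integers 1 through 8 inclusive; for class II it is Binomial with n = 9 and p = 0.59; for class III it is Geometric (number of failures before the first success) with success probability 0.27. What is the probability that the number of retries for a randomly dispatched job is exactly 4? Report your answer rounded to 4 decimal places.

Conditional on each class, P(X = 4): I: 0.125; II: 0.176888; III: 0.0766753.
By total probability, P(X = 4) = 0.333333·0.125 + 0.333333·0.176888 + 0.333333·0.0766753 = 0.126188.

0.1262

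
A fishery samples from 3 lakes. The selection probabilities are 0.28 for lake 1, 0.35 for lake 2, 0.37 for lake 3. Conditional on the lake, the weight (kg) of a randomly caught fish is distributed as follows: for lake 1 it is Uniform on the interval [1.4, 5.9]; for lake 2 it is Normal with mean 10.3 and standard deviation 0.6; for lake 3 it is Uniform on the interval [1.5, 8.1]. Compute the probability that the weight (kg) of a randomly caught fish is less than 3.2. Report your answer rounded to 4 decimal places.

0.2073

Conditional on each lake, P(X < 3.2): 1: 0.4; 2: 0; 3: 0.257576.
By total probability, P(X < 3.2) = 0.28·0.4 + 0.35·0 + 0.37·0.257576 = 0.207303.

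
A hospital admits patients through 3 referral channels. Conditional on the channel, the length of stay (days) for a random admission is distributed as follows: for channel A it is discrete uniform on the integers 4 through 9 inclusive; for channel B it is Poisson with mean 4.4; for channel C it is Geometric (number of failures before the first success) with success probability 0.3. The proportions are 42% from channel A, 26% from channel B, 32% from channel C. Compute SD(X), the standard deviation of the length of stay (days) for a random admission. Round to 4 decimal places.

Per component, A: μ=6.5, E[X²]=45.1667; B: μ=4.4, E[X²]=23.76; C: μ=2.33333, E[X²]=13.2222.
E[X] = 0.42·6.5 + 0.26·4.4 + 0.32·2.33333 = 4.62067.
E[X²] = 0.42·45.1667 + 0.26·23.76 + 0.32·13.2222 = 29.3787.
Var(X) = E[X²] − (E[X])² = 29.3787 − 21.3506 = 8.02815.
SD(X) = √8.02815 = 2.8334.

2.8334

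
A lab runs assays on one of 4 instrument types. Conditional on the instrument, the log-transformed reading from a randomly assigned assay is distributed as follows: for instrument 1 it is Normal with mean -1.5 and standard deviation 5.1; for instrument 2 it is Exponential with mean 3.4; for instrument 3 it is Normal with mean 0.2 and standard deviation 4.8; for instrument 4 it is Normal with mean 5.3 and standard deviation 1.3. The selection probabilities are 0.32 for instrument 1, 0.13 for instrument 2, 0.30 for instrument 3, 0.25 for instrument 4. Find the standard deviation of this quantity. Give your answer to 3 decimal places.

Per component, 1: μ=-1.5, E[X²]=28.26; 2: μ=3.4, E[X²]=23.12; 3: μ=0.2, E[X²]=23.08; 4: μ=5.3, E[X²]=29.78.
E[X] = 0.32·-1.5 + 0.13·3.4 + 0.3·0.2 + 0.25·5.3 = 1.347.
E[X²] = 0.32·28.26 + 0.13·23.12 + 0.3·23.08 + 0.25·29.78 = 26.4178.
Var(X) = E[X²] − (E[X])² = 26.4178 − 1.81441 = 24.6034.
SD(X) = √24.6034 = 4.96018.

4.960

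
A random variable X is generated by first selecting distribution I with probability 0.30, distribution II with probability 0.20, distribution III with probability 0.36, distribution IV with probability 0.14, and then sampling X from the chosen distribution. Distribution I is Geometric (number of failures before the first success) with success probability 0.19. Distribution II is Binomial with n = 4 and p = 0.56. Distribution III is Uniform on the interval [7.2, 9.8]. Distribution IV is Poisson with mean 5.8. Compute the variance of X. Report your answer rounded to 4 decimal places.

Per component, I: μ=4.26316, E[X²]=40.6122; II: μ=2.24, E[X²]=6.0032; III: μ=8.5, E[X²]=72.8133; IV: μ=5.8, E[X²]=39.44.
E[X] = 0.3·4.26316 + 0.2·2.24 + 0.36·8.5 + 0.14·5.8 = 5.59895.
E[X²] = 0.3·40.6122 + 0.2·6.0032 + 0.36·72.8133 + 0.14·39.44 = 45.1187.
Var(X) = E[X²] − (E[X])² = 45.1187 − 31.3482 = 13.7705.

13.7705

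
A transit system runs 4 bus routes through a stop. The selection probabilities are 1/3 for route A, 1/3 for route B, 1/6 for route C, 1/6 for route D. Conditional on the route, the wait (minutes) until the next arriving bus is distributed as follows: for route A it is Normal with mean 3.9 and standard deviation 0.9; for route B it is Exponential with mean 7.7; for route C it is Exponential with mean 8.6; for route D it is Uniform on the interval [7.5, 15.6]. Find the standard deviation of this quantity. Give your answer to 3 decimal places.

Per component, A: μ=3.9, E[X²]=16.02; B: μ=7.7, E[X²]=118.58; C: μ=8.6, E[X²]=147.92; D: μ=11.55, E[X²]=138.87.
E[X] = 0.333333·3.9 + 0.333333·7.7 + 0.166667·8.6 + 0.166667·11.55 = 7.225.
E[X²] = 0.333333·16.02 + 0.333333·118.58 + 0.166667·147.92 + 0.166667·138.87 = 92.665.
Var(X) = E[X²] − (E[X])² = 92.665 − 52.2006 = 40.4644.
SD(X) = √40.4644 = 6.36116.

6.361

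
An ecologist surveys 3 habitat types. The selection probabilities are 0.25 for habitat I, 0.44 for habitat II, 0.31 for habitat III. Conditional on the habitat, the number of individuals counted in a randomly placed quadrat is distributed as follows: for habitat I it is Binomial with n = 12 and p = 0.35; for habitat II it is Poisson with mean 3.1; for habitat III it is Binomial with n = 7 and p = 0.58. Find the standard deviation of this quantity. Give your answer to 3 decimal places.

Per component, I: μ=4.2, E[X²]=20.37; II: μ=3.1, E[X²]=12.71; III: μ=4.06, E[X²]=18.1888.
E[X] = 0.25·4.2 + 0.44·3.1 + 0.31·4.06 = 3.6726.
E[X²] = 0.25·20.37 + 0.44·12.71 + 0.31·18.1888 = 16.3234.
Var(X) = E[X²] − (E[X])² = 16.3234 − 13.488 = 2.83544.
SD(X) = √2.83544 = 1.68388.

1.684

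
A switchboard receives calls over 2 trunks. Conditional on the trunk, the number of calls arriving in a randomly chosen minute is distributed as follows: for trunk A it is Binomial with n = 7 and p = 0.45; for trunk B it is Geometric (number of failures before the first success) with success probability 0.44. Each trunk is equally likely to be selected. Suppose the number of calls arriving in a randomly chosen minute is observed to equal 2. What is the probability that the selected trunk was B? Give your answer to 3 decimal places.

0.392

Likelihoods P(X=2 | ·): A: 0.214022; B: 0.137984.
Posterior ∝ prior × likelihood. Numerator for B: 0.5·0.137984 = 0.068992.
Normalizing constant: 0.5·0.214022 + 0.5·0.137984 = 0.176003.
P(B | observation) = 0.068992 / 0.176003 = 0.391994.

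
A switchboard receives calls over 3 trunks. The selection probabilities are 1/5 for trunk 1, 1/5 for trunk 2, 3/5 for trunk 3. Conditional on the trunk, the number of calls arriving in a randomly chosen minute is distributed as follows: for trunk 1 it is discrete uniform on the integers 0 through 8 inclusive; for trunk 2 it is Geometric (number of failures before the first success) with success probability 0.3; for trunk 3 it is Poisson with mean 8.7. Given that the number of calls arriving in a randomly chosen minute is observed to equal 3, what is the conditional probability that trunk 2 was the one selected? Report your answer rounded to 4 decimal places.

0.3827

Likelihoods P(X=3 | ·): 1: 0.111111; 2: 0.1029; 3: 0.0182829.
Posterior ∝ prior × likelihood. Numerator for 2: 0.2·0.1029 = 0.02058.
Normalizing constant: 0.2·0.111111 + 0.2·0.1029 + 0.6·0.0182829 = 0.0537719.
P(2 | observation) = 0.02058 / 0.0537719 = 0.382727.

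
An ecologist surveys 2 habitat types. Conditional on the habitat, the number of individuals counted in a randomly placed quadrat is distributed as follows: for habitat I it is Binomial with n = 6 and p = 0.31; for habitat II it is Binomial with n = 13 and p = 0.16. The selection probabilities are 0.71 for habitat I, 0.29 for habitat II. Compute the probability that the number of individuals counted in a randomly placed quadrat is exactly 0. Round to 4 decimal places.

Conditional on each habitat, P(X = 0): I: 0.107918; II: 0.103665.
By total probability, P(X = 0) = 0.71·0.107918 + 0.29·0.103665 = 0.106685.

0.1067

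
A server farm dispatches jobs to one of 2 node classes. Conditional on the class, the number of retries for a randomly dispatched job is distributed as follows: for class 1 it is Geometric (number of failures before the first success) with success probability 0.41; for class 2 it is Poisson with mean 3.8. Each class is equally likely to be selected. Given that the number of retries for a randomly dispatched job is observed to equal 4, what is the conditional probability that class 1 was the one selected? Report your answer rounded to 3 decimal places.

Likelihoods P(X=4 | ·): 1: 0.0496812; 2: 0.194359.
Posterior ∝ prior × likelihood. Numerator for 1: 0.5·0.0496812 = 0.0248406.
Normalizing constant: 0.5·0.0496812 + 0.5·0.194359 = 0.12202.
P(1 | observation) = 0.0248406 / 0.12202 = 0.203578.

0.204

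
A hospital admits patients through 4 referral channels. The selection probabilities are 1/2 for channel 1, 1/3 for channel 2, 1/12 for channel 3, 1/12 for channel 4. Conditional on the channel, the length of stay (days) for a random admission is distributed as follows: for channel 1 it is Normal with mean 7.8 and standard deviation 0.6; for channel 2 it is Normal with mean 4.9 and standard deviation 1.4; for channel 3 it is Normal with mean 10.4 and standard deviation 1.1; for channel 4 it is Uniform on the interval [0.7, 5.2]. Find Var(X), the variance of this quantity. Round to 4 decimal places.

Per component, 1: μ=7.8, E[X²]=61.2; 2: μ=4.9, E[X²]=25.97; 3: μ=10.4, E[X²]=109.37; 4: μ=2.95, E[X²]=10.39.
E[X] = 0.5·7.8 + 0.333333·4.9 + 0.0833333·10.4 + 0.0833333·2.95 = 6.64583.
E[X²] = 0.5·61.2 + 0.333333·25.97 + 0.0833333·109.37 + 0.0833333·10.39 = 49.2367.
Var(X) = E[X²] − (E[X])² = 49.2367 − 44.1671 = 5.06957.

5.0696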